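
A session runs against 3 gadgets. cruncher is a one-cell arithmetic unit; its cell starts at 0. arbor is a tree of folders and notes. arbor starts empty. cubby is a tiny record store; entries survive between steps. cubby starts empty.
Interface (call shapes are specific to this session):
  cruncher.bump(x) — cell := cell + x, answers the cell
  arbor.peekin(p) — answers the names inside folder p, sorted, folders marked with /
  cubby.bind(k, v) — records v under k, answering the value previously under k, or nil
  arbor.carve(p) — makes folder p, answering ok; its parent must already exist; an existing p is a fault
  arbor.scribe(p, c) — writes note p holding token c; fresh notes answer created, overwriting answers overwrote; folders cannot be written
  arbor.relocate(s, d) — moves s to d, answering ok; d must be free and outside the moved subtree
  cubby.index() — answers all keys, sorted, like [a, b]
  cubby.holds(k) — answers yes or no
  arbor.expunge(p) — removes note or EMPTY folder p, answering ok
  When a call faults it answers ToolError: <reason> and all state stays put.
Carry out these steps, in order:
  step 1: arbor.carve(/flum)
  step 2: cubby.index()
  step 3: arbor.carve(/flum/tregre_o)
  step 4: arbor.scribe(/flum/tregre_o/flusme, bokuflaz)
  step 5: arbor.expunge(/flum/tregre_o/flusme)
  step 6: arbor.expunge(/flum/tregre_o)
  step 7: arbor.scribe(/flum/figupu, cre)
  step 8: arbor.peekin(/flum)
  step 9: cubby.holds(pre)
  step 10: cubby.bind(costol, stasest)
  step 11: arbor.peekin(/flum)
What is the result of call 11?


>> arbor.carve(p='/flum')
<< ok
>> cubby.index()
<< []
>> arbor.carve(p='/flum/tregre_o')
<< ok
>> arbor.scribe(p='/flum/tregre_o/flusme', c='bokuflaz')
<< created
>> arbor.expunge(p='/flum/tregre_o/flusme')
<< ok
>> arbor.expunge(p='/flum/tregre_o')
<< ok
>> arbor.scribe(p='/flum/figupu', c='cre')
<< created
>> arbor.peekin(p='/flum')
<< [figupu]
>> cubby.holds(k='pre')
<< no
>> cubby.bind(k='costol', v='stasest')
<< nil
>> arbor.peekin(p='/flum')
<< [figupu]

Answer: [figupu]


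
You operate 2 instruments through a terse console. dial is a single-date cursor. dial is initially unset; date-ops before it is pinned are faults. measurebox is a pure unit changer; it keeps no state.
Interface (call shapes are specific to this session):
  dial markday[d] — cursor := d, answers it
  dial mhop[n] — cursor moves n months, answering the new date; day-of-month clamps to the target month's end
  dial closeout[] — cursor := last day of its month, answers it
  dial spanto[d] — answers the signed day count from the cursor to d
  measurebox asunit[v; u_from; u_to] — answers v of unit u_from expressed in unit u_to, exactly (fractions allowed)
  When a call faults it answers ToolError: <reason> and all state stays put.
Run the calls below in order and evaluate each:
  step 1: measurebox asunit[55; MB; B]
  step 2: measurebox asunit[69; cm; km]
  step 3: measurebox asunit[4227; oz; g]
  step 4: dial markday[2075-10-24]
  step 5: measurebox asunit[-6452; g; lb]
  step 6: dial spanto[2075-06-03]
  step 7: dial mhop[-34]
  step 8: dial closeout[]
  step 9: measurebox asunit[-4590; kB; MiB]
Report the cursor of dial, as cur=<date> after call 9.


Answer: cur=2072-12-31

Derivation:
Now I run measurebox asunit passing v=55, u_from=MB, u_to=B: 55000000.
Calling measurebox asunit passing v=69, u_from=cm, u_to=km, → 69/100000.
Using measurebox asunit passing v=4227, u_from=oz, u_to=g, yielding 191733494799/1600000.
Calling dial markday passing d=2075-10-24, and get 2075-10-24.
Next I call measurebox asunit passing v=-6452, u_from=g, u_to=lb, giving -645200000/45359237.
Using dial spanto passing d=2075-06-03, giving -143.
Calling dial mhop passing n=-34, — result: 2072-12-24.
Invoking dial closeout(), — result: 2072-12-31.
I invoke measurebox asunit passing v=-4590, u_from=kB, u_to=MiB, giving -286875/65536.


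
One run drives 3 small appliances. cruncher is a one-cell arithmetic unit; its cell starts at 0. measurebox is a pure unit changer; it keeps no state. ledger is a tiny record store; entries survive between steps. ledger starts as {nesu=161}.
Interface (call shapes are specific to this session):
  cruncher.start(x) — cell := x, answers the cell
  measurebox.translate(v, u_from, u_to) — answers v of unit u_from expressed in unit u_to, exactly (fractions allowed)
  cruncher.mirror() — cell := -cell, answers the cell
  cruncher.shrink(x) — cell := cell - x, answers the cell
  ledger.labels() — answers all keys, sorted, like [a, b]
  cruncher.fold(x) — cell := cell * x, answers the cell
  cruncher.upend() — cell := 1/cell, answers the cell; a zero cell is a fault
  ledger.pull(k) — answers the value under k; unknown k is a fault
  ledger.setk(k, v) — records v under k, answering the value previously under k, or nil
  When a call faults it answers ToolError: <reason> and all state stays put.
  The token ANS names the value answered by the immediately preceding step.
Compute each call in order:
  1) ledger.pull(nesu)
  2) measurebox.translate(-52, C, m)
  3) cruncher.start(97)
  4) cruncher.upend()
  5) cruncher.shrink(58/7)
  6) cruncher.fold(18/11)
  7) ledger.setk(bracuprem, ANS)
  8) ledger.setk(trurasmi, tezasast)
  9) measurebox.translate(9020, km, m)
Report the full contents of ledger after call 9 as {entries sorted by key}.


Answer: {bracuprem=-101142/7469, nesu=161, trurasmi=tezasast}

Derivation:
Then ledger.pull(k: nesu), giving 161.
I call measurebox.translate(v: -52, u_from: C, u_to: m): ToolError: incompatible units.
Then cruncher.start(x: 97), giving 97.
Now I run cruncher.upend(), → 1/97.
Then cruncher.shrink(x: 58/7), — result: -5619/679.
Then cruncher.fold(x: 18/11), — result: -101142/7469.
I run ledger.setk(k: bracuprem, v: ANS), which returns nil.
Next I call ledger.setk(k: trurasmi, v: tezasast), which returns nil.
Calling measurebox.translate(v: 9020, u_from: km, u_to: m), → 9020000.


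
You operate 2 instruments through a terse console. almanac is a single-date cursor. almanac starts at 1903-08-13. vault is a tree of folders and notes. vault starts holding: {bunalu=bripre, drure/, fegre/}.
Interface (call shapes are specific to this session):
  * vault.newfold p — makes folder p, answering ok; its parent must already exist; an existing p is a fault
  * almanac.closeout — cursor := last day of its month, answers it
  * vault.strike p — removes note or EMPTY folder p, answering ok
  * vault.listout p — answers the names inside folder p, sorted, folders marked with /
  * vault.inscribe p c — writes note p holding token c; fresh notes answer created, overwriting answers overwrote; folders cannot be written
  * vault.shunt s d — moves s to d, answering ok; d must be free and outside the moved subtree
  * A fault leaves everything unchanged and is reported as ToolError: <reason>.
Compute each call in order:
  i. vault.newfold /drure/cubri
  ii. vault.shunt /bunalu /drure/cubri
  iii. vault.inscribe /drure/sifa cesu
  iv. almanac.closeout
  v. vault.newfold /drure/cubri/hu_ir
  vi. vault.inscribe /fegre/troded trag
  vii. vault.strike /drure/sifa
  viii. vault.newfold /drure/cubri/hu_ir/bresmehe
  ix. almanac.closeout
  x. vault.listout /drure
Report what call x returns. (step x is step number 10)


Answer: [cubri/]

Derivation:
Calling vault.newfold using /drure/cubri, and get ok.
I invoke vault.shunt using /bunalu, /drure/cubri, and see ToolError: exists.
I invoke vault.inscribe using /drure/sifa, cesu, — result: created.
Using almanac.closeout, → 1903-08-31.
I use vault.newfold using /drure/cubri/hu_ir, and get ok.
Next I call vault.inscribe using /fegre/troded, trag, and get created.
I invoke vault.strike using /drure/sifa, and get ok.
Then vault.newfold using /drure/cubri/hu_ir/bresmehe: ok.
I use almanac.closeout(), yielding 1903-08-31.
Now I run vault.listout using /drure: [cubri/].


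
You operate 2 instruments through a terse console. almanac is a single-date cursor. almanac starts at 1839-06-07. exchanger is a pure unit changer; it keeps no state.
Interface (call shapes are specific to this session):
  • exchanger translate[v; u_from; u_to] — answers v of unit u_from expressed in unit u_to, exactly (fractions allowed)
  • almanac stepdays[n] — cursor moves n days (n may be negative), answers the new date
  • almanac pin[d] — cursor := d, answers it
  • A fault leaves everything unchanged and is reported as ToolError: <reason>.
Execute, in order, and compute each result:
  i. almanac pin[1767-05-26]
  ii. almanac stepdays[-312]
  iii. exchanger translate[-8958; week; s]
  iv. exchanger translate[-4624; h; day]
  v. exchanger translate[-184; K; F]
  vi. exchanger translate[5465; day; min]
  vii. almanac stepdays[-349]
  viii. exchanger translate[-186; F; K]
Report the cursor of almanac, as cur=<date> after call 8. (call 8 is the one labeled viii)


Answer: cur=1765-08-03

Derivation:
# almanac pin(d='1767-05-26') ~> 1767-05-26
# almanac stepdays(n='-312') ~> 1766-07-18
# exchanger translate(v='-8958', u_from='week', u_to='s') ~> -5417798400
# exchanger translate(v='-4624', u_from='h', u_to='day') ~> -578/3
# exchanger translate(v='-184', u_from='K', u_to='F') ~> -79087/100
# exchanger translate(v='5465', u_from='day', u_to='min') ~> 7869600
# almanac stepdays(n='-349') ~> 1765-08-03
# exchanger translate(v='-186', u_from='F', u_to='K') ~> 27367/180


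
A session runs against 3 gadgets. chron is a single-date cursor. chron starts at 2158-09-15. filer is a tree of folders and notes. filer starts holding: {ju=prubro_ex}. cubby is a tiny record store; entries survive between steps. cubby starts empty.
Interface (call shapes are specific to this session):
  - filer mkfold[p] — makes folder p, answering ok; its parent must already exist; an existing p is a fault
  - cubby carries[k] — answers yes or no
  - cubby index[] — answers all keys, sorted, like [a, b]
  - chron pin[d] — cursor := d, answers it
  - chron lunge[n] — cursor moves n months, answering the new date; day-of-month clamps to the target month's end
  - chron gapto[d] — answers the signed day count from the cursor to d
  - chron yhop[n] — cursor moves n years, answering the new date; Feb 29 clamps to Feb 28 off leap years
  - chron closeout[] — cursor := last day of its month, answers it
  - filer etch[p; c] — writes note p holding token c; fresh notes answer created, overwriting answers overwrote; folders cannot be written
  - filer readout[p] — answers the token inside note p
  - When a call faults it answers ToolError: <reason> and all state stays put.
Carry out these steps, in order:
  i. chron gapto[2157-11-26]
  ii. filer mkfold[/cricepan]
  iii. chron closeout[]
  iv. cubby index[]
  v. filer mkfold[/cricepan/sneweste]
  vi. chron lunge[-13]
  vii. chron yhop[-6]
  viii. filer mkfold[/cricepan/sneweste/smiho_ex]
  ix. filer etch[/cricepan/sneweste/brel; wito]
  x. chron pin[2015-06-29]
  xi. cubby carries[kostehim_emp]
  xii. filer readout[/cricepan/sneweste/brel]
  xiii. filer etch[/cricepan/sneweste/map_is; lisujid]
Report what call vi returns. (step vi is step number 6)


Answer: 2157-08-30

Derivation:
Invoking chron gapto passing d→2157-11-26: -293.
I try filer mkfold passing p→/cricepan, and see ok.
I run chron closeout, and observe 2158-09-30.
I call cubby index(), — result: [].
I run filer mkfold passing p→/cricepan/sneweste, → ok.
Now I run chron lunge passing n→-13, and get 2157-08-30.
Then chron yhop passing n→-6, — result: 2151-08-30.
I invoke filer mkfold passing p→/cricepan/sneweste/smiho_ex, — result: ok.
I try filer etch passing p→/cricepan/sneweste/brel, c→wito, → created.
I invoke chron pin passing d→2015-06-29, yielding 2015-06-29.
Calling cubby carries passing k→kostehim_emp, giving no.
I try filer readout passing p→/cricepan/sneweste/brel, yielding wito.
Using filer etch passing p→/cricepan/sneweste/map_is, c→lisujid, and see created.


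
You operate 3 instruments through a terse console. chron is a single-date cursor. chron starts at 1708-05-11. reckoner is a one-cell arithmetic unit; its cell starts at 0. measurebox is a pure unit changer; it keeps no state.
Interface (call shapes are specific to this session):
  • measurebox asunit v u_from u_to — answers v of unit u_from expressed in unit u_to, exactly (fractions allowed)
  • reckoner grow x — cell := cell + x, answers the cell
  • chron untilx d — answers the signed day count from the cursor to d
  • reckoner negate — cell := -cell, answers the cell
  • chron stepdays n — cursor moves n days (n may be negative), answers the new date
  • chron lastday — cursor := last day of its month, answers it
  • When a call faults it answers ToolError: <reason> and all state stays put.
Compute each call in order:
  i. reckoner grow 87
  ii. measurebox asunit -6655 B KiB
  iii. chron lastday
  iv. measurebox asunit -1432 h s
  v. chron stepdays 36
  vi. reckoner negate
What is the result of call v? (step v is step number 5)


Answer: 1708-07-06

Derivation:
# 1. reckoner grow(x: 87) -> 87
# 2. measurebox asunit(v: -6655, u_from: B, u_to: KiB) -> -6655/1024
# 3. chron lastday() -> 1708-05-31
# 4. measurebox asunit(v: -1432, u_from: h, u_to: s) -> -5155200
# 5. chron stepdays(n: 36) -> 1708-07-06
# 6. reckoner negate() -> -87


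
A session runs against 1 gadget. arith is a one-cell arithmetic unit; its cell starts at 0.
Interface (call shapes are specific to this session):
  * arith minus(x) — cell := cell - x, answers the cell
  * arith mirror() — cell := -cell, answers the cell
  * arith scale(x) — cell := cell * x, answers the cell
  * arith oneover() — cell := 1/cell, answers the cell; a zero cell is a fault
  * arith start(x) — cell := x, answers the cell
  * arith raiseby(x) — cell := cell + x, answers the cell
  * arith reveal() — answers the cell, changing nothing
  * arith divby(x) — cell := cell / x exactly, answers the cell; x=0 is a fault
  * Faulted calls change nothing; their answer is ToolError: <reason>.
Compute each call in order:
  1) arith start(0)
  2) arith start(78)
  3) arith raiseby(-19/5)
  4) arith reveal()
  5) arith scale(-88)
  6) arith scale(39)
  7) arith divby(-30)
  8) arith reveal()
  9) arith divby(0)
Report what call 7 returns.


// 1. arith start(0) -> 0
// 2. arith start(78) -> 78
// 3. arith raiseby(-19/5) -> 371/5
// 4. arith reveal() -> 371/5
// 5. arith scale(-88) -> -32648/5
// 6. arith scale(39) -> -1273272/5
// 7. arith divby(-30) -> 212212/25
// 8. arith reveal() -> 212212/25
// 9. arith divby(0) -> ToolError: division by zero

Answer: 212212/25


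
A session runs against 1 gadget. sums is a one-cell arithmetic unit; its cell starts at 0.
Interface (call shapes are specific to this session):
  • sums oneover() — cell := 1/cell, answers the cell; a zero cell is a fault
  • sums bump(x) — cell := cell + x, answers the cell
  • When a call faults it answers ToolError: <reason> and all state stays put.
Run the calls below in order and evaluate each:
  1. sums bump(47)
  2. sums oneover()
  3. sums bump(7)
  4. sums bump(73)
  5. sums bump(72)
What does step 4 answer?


Step: sums bump[x→47]
Result: 47
Step: sums oneover[]
Result: 1/47
Step: sums bump[x→7]
Result: 330/47
Step: sums bump[x→73]
Result: 3761/47
Step: sums bump[x→72]
Result: 7145/47

Answer: 3761/47


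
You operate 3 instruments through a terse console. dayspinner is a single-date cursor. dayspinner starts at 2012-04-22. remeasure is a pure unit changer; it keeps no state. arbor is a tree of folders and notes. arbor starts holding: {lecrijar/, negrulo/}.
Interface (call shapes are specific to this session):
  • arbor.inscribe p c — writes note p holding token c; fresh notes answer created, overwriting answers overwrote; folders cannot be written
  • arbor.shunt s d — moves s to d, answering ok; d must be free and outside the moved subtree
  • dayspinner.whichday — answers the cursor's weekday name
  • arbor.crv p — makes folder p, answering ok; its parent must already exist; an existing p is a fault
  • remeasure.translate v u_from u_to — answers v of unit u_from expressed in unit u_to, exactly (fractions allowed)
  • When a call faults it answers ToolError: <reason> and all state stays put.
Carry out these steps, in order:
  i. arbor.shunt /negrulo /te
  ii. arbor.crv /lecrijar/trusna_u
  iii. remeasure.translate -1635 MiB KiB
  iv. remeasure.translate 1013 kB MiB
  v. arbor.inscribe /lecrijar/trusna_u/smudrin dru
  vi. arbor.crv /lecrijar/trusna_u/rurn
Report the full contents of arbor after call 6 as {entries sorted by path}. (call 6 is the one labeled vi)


Answer: {lecrijar/, lecrijar/trusna_u/, lecrijar/trusna_u/rurn/, lecrijar/trusna_u/smudrin=dru, te/}

Derivation:
Act: shunt[s→/negrulo; d→/te]
Obs: ok
Act: crv[p→/lecrijar/trusna_u]
Obs: ok
Act: translate[v→-1635; u_from→MiB; u_to→KiB]
Obs: -1674240
Act: translate[v→1013; u_from→kB; u_to→MiB]
Obs: 126625/131072
Act: inscribe[p→/lecrijar/trusna_u/smudrin; c→dru]
Obs: created
Act: crv[p→/lecrijar/trusna_u/rurn]
Obs: ok


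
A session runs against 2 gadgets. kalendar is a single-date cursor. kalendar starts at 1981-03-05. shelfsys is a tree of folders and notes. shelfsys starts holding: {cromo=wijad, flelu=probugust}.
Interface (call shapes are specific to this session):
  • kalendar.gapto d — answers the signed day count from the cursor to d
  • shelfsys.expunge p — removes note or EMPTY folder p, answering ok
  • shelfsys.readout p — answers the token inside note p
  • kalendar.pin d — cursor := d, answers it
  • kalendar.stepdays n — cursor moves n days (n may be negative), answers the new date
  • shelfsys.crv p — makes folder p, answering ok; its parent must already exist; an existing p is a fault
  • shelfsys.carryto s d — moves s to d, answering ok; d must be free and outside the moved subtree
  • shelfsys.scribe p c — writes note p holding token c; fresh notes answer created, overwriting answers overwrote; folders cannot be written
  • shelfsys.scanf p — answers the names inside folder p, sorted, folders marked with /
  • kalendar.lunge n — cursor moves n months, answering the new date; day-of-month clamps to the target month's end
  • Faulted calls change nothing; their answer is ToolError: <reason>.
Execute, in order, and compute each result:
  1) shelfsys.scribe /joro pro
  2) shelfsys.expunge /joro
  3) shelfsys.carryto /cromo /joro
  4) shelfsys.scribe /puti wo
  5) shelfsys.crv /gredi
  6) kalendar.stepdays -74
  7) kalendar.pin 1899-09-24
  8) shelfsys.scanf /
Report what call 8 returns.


Answer: [flelu, gredi/, joro, puti]

Derivation:
% 1. shelfsys.scribe(p=/joro, c=pro) => created
% 2. shelfsys.expunge(p=/joro) => ok
% 3. shelfsys.carryto(s=/cromo, d=/joro) => ok
% 4. shelfsys.scribe(p=/puti, c=wo) => created
% 5. shelfsys.crv(p=/gredi) => ok
% 6. kalendar.stepdays(n=-74) => 1980-12-21
% 7. kalendar.pin(d=1899-09-24) => 1899-09-24
% 8. shelfsys.scanf(p=/) => [flelu, gredi/, joro, puti]


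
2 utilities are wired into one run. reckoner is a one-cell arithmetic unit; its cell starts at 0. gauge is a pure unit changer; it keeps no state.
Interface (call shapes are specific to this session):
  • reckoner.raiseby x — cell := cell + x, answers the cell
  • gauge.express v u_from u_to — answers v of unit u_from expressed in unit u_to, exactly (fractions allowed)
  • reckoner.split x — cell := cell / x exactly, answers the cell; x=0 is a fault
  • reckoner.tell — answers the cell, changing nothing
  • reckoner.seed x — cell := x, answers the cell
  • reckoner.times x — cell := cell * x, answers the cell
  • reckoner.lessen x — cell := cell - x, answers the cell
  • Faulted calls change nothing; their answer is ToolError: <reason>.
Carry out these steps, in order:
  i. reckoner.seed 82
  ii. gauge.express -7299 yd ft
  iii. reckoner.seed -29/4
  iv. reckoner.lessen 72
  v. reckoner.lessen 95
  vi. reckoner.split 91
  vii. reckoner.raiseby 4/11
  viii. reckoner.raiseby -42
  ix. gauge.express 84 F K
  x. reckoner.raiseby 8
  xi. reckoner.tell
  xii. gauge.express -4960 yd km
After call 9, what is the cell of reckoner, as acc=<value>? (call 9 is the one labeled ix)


$ seed 82
:: 82
$ express -7299 yd ft
:: -21897
$ seed -29/4
:: -29/4
$ lessen 72
:: -317/4
$ lessen 95
:: -697/4
$ split 91
:: -697/364
$ raiseby 4/11
:: -6211/4004
$ raiseby -42
:: -174379/4004
$ express 84 F K
:: 54367/180
$ raiseby 8
:: -142347/4004
$ tell
:: -142347/4004
$ express -4960 yd km
:: -70866/15625

Answer: acc=-174379/4004


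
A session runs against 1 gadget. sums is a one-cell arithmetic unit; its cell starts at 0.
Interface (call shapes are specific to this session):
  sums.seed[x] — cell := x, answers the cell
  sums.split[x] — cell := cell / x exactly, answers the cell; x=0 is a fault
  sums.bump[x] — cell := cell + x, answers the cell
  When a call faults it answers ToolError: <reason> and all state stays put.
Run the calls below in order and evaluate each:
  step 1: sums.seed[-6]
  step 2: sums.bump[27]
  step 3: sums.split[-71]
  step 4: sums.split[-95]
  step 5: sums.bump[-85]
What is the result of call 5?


~$ sums.seed x: -6
:: -6
~$ sums.bump x: 27
:: 21
~$ sums.split x: -71
:: -21/71
~$ sums.split x: -95
:: 21/6745
~$ sums.bump x: -85
:: -573304/6745

Answer: -573304/6745


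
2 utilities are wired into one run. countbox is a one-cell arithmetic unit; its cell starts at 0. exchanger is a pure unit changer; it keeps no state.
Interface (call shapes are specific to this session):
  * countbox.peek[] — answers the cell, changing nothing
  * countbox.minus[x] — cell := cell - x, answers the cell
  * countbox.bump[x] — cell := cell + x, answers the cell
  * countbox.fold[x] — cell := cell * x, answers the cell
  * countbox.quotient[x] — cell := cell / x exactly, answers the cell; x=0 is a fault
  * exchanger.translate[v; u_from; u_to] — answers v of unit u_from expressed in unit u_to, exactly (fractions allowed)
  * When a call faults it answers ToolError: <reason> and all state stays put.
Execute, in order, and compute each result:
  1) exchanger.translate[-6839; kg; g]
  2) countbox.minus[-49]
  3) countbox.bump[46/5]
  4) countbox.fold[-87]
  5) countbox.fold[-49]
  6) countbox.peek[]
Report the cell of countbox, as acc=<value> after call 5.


Answer: acc=1240533/5

Derivation:
! exchanger.translate(v: -6839, u_from: kg, u_to: g) == -6839000
! countbox.minus(x: -49) == 49
! countbox.bump(x: 46/5) == 291/5
! countbox.fold(x: -87) == -25317/5
! countbox.fold(x: -49) == 1240533/5
! countbox.peek() == 1240533/5


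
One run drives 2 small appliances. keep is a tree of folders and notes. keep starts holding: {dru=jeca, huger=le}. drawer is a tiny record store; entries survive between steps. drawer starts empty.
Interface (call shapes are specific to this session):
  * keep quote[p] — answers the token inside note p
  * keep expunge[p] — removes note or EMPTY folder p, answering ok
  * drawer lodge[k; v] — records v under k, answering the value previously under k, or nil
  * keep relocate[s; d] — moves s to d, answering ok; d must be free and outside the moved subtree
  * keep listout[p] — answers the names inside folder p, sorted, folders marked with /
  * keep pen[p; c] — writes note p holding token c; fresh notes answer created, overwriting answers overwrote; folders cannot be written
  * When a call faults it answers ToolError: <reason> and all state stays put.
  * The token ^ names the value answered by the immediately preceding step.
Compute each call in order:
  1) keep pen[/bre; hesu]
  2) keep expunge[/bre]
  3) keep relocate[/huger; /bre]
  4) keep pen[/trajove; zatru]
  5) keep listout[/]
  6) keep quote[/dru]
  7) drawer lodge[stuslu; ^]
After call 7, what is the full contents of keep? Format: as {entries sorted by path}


Answer: {bre=le, dru=jeca, trajove=zatru}

Derivation:
>>> keep pen p=/bre c=hesu
= created
>>> keep expunge p=/bre
= ok
>>> keep relocate s=/huger d=/bre
= ok
>>> keep pen p=/trajove c=zatru
= created
>>> keep listout p=/
= [bre, dru, trajove]
>>> keep quote p=/dru
= jeca
>>> drawer lodge k=stuslu v=^
= nil


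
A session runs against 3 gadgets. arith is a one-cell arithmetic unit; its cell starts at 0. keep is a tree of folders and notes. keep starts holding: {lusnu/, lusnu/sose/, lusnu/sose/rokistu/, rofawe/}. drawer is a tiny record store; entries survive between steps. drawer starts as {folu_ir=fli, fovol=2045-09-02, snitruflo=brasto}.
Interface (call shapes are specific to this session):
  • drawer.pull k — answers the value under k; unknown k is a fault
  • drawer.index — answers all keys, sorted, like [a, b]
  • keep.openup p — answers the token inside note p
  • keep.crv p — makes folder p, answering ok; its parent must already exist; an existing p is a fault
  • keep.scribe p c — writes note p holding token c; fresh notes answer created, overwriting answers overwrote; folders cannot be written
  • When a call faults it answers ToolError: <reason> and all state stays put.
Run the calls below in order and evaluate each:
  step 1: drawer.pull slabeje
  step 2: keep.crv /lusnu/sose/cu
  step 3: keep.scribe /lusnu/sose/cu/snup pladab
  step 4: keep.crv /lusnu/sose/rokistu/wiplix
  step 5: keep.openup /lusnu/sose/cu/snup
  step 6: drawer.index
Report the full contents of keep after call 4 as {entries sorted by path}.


Answer: {lusnu/, lusnu/sose/, lusnu/sose/cu/, lusnu/sose/cu/snup=pladab, lusnu/sose/rokistu/, lusnu/sose/rokistu/wiplix/, rofawe/}

Derivation:
$ pull k: slabeje
:: ToolError: no such key slabeje
$ crv p: /lusnu/sose/cu
:: ok
$ scribe p: /lusnu/sose/cu/snup c: pladab
:: created
$ crv p: /lusnu/sose/rokistu/wiplix
:: ok
$ openup p: /lusnu/sose/cu/snup
:: pladab
$ index
:: [folu_ir, fovol, snitruflo]


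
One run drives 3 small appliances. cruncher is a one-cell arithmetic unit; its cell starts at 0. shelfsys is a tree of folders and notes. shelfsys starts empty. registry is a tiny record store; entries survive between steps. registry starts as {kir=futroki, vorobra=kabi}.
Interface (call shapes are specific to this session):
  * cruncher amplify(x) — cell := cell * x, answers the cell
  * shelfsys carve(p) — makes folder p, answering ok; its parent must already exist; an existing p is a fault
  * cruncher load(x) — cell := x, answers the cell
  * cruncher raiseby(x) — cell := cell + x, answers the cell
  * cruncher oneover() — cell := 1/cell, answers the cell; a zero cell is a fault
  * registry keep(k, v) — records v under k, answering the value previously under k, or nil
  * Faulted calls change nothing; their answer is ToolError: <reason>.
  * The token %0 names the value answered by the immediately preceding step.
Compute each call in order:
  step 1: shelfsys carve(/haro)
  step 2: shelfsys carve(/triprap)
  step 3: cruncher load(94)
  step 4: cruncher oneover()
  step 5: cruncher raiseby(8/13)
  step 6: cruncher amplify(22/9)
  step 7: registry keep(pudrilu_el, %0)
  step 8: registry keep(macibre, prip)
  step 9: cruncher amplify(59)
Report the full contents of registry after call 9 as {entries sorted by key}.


// 1. shelfsys carve(p=/haro) => ok
// 2. shelfsys carve(p=/triprap) => ok
// 3. cruncher load(x=94) => 94
// 4. cruncher oneover() => 1/94
// 5. cruncher raiseby(x=8/13) => 765/1222
// 6. cruncher amplify(x=22/9) => 935/611
// 7. registry keep(k=pudrilu_el, v=%0) => nil
// 8. registry keep(k=macibre, v=prip) => nil
// 9. cruncher amplify(x=59) => 55165/611

Answer: {kir=futroki, macibre=prip, pudrilu_el=935/611, vorobra=kabi}


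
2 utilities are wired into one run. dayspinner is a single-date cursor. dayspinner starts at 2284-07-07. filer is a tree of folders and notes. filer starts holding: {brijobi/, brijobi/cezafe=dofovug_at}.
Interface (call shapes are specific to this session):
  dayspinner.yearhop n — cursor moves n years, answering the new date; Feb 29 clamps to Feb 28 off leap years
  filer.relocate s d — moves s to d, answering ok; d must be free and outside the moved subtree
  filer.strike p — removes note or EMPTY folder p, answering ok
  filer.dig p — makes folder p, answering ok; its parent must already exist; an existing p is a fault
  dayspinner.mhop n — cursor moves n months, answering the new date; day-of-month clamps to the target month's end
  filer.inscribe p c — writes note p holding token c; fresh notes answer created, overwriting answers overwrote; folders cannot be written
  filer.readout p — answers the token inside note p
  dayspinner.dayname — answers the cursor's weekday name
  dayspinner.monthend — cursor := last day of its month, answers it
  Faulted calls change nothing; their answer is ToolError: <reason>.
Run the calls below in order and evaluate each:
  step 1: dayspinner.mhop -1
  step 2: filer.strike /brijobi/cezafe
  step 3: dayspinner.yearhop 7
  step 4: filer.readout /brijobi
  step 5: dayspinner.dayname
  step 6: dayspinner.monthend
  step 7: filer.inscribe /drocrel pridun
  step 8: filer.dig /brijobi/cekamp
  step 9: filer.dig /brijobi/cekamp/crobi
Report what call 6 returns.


Answer: 2291-06-30

Derivation:
$ dayspinner.mhop n='-1'
= 2284-06-07
$ filer.strike p='/brijobi/cezafe'
= ok
$ dayspinner.yearhop n='7'
= 2291-06-07
$ filer.readout p='/brijobi'
= ToolError: is a directory
$ dayspinner.dayname
= Sunday
$ dayspinner.monthend
= 2291-06-30
$ filer.inscribe p='/drocrel' c='pridun'
= created
$ filer.dig p='/brijobi/cekamp'
= ok
$ filer.dig p='/brijobi/cekamp/crobi'
= ok


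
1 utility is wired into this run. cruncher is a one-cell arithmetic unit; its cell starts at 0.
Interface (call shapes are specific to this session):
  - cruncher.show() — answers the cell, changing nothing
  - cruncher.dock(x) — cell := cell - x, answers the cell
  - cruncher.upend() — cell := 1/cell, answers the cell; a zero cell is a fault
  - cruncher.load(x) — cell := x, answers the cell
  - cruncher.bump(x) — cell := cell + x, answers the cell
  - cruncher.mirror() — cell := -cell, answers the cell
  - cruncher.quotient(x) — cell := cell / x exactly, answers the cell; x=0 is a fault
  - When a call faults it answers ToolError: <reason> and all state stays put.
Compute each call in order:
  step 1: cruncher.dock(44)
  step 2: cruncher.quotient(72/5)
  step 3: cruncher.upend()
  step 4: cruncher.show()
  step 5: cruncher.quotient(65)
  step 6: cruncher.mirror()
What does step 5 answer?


;; 1. cruncher.dock(x→44) : -44
;; 2. cruncher.quotient(x→72/5) : -55/18
;; 3. cruncher.upend() : -18/55
;; 4. cruncher.show() : -18/55
;; 5. cruncher.quotient(x→65) : -18/3575
;; 6. cruncher.mirror() : 18/3575

Answer: -18/3575


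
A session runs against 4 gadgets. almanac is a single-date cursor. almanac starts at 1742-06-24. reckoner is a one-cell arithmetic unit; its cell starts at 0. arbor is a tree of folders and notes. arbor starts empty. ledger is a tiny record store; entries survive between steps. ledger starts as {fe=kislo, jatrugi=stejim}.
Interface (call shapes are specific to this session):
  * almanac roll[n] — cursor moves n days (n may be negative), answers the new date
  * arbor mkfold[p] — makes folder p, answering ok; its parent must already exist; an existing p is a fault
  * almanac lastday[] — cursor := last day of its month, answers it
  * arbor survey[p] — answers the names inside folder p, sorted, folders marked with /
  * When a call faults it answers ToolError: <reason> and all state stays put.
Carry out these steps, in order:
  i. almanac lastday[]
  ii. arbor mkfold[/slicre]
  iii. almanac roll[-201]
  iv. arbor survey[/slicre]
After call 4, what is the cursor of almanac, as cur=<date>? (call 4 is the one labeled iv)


Do: almanac lastday[]
See: 1742-06-30
Do: arbor mkfold[p: /slicre]
See: ok
Do: almanac roll[n: -201]
See: 1741-12-11
Do: arbor survey[p: /slicre]
See: []

Answer: cur=1741-12-11


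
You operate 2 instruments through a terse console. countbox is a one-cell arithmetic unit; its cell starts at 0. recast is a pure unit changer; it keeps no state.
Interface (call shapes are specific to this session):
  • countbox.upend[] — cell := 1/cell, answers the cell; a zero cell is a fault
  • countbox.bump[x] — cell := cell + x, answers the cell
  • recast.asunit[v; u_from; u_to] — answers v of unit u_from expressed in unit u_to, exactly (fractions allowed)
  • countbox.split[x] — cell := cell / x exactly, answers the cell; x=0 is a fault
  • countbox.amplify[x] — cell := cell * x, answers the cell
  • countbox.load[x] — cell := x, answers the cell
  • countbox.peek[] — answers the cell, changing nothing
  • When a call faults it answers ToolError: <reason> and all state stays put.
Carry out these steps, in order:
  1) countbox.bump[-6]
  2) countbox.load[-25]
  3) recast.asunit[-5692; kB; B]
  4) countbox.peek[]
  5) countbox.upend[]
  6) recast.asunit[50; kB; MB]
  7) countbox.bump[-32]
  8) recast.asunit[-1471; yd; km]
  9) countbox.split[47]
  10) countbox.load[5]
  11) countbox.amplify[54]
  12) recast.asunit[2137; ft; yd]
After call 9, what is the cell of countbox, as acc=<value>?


Next I call countbox.bump passing -6, yielding -6.
Invoking countbox.load passing -25: -25.
Calling recast.asunit passing -5692, kB, B, which returns -5692000.
Using countbox.peek, which returns -25.
I invoke countbox.upend, and observe -1/25.
I call recast.asunit passing 50, kB, MB, and get 1/20.
Using countbox.bump passing -32, giving -801/25.
Calling recast.asunit passing -1471, yd, km, and observe -1681353/1250000.
I try countbox.split passing 47, → -801/1175.
I try countbox.load passing 5, giving 5.
I use countbox.amplify passing 54, — result: 270.
Next I call recast.asunit passing 2137, ft, yd, which returns 2137/3.

Answer: acc=-801/1175


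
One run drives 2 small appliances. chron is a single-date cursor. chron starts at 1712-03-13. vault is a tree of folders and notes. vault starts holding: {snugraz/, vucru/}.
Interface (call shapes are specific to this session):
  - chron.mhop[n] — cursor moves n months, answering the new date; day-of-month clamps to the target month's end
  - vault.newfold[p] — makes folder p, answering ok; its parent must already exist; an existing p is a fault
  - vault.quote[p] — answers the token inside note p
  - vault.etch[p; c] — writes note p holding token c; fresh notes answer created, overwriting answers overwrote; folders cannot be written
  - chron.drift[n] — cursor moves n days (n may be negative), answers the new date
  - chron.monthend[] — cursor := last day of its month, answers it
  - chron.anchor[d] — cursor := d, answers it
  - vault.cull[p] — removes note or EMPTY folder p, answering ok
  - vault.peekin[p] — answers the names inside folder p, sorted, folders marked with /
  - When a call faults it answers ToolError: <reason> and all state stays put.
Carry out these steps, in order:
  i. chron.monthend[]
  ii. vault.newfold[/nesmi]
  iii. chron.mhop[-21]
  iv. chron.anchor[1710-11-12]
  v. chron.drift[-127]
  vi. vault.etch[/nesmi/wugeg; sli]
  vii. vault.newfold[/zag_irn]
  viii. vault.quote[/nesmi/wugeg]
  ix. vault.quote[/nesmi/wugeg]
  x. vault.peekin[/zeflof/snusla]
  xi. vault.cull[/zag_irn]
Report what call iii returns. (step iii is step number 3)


Calling monthend, yielding 1712-03-31.
Using newfold using /nesmi: ok.
Using mhop using -21, yielding 1710-06-30.
Invoking anchor using 1710-11-12, giving 1710-11-12.
I call drift using -127, and get 1710-07-08.
I invoke etch using /nesmi/wugeg, sli, yielding created.
Then newfold using /zag_irn, yielding ok.
I use quote using /nesmi/wugeg, → sli.
Invoking quote using /nesmi/wugeg, and get sli.
I try peekin using /zeflof/snusla: ToolError: not found.
Now I run cull using /zag_irn, which returns ok.

Answer: 1710-06-30


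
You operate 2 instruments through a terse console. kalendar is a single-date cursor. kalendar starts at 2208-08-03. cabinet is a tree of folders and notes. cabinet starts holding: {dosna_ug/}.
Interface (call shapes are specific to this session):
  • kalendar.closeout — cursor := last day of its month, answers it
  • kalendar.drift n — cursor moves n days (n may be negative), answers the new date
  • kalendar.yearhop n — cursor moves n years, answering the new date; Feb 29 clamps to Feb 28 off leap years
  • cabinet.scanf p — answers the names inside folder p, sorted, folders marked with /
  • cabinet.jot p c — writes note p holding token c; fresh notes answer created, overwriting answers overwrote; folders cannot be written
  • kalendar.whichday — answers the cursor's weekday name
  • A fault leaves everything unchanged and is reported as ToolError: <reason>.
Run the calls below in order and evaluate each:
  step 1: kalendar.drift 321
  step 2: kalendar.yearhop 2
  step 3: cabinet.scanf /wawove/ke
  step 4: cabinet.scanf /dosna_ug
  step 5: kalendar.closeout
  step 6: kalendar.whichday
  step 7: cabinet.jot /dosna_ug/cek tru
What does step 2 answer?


I try drift with n: 321: 2209-06-20.
Then yearhop with n: 2, giving 2211-06-20.
Next I call scanf with p: /wawove/ke, — result: ToolError: not found.
Then scanf with p: /dosna_ug, giving [].
Calling closeout, and see 2211-06-30.
I call whichday, yielding Sunday.
Now I run jot with p: /dosna_ug/cek, c: tru, and see created.

Answer: 2211-06-20


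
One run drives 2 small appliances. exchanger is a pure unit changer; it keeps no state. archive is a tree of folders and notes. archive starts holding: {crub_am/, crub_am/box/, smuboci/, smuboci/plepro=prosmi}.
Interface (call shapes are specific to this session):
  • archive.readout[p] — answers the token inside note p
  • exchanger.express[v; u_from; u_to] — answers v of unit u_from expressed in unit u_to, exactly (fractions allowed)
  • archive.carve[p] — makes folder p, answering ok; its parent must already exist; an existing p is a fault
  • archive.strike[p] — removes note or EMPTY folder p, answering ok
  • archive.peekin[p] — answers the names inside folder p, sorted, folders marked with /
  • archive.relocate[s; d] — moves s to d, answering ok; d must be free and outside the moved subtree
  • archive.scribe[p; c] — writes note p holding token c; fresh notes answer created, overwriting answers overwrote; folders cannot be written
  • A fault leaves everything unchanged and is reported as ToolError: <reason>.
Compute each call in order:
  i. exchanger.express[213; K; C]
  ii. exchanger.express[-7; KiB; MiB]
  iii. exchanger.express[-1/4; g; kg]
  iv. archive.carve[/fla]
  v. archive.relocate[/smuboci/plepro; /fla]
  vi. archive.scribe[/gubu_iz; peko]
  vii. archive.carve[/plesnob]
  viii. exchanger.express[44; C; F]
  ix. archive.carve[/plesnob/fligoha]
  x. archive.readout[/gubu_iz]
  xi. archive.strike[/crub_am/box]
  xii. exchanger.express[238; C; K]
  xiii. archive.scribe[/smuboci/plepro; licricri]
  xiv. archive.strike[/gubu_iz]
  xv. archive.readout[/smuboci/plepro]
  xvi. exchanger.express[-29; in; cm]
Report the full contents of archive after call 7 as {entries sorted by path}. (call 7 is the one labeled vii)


Answer: {crub_am/, crub_am/box/, fla/, gubu_iz=peko, plesnob/, smuboci/, smuboci/plepro=prosmi}

Derivation:
~$ exchanger.express v→213 u_from→K u_to→C
:: -1203/20
~$ exchanger.express v→-7 u_from→KiB u_to→MiB
:: -7/1024
~$ exchanger.express v→-1/4 u_from→g u_to→kg
:: -1/4000
~$ archive.carve p→/fla
:: ok
~$ archive.relocate s→/smuboci/plepro d→/fla
:: ToolError: exists
~$ archive.scribe p→/gubu_iz c→peko
:: created
~$ archive.carve p→/plesnob
:: ok
~$ exchanger.express v→44 u_from→C u_to→F
:: 556/5
~$ archive.carve p→/plesnob/fligoha
:: ok
~$ archive.readout p→/gubu_iz
:: peko
~$ archive.strike p→/crub_am/box
:: ok
~$ exchanger.express v→238 u_from→C u_to→K
:: 10223/20
~$ archive.scribe p→/smuboci/plepro c→licricri
:: overwrote
~$ archive.strike p→/gubu_iz
:: ok
~$ archive.readout p→/smuboci/plepro
:: licricri
~$ exchanger.express v→-29 u_from→in u_to→cm
:: -3683/50


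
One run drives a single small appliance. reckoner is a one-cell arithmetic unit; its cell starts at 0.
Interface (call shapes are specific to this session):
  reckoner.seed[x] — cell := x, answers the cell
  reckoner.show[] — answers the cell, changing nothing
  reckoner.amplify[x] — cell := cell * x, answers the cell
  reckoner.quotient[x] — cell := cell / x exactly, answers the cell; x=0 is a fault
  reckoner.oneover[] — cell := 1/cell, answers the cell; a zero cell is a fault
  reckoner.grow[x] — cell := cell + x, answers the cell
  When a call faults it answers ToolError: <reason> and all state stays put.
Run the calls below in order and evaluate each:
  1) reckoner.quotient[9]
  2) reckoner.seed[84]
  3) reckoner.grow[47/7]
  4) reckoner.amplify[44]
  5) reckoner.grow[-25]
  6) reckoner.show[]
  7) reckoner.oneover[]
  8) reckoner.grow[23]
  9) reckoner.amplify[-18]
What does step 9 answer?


Answer: -1277204/3085

Derivation:
// quotient(9) -> 0
// seed(84) -> 84
// grow(47/7) -> 635/7
// amplify(44) -> 27940/7
// grow(-25) -> 27765/7
// show() -> 27765/7
// oneover() -> 7/27765
// grow(23) -> 638602/27765
// amplify(-18) -> -1277204/3085
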